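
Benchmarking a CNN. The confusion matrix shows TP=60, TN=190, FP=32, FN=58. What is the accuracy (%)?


Accuracy = (TP+TN)/(TP+TN+FP+FN)
= (60+190)/(340)
= 250/340 = 73.53%

73.53%


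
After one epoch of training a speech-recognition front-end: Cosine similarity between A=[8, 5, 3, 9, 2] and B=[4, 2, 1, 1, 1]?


A·B = 8·4 + 5·2 + 3·1 + 9·1 + 2·1 = 56
‖A‖ = √183 = 13.5277, ‖B‖ = √23 = 4.7958
cos = 56/(√183·√23) = 56/√4209 = 0.8632

0.8632


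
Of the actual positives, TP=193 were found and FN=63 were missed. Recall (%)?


Recall = TP/(TP+FN)
= 193/(193+63)
= 193/256 = 75.39%

75.39%


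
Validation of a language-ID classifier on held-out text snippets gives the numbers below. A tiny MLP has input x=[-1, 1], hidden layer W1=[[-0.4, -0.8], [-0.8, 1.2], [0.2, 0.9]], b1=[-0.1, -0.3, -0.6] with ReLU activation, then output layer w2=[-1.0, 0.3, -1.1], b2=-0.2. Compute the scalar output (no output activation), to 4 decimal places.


z1[0] = (-0.4)·(-1) + (-0.8)·(1) - 0.1 = -0.5
z1[1] = (-0.8)·(-1) + (1.2)·(1) - 0.3 = 1.7
z1[2] = (0.2)·(-1) + (0.9)·(1) - 0.6 = 0.1
h = ReLU(z1) = [0.0, 1.7, 0.1]
output = (-1.0)·(0.0) + (0.3)·(1.7) + (-1.1)·(0.1) - 0.2 = 0.2

0.2


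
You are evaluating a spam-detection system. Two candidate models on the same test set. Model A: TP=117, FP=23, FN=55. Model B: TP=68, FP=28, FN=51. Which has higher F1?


Model A: P=117/140=0.8357, R=117/172=0.6802, F1=2PR/(P+R)=2TP/(2TP+FP+FN)=234/312=0.75
Model B: P=68/96=0.7083, R=68/119=0.5714, F1=2PR/(P+R)=2TP/(2TP+FP+FN)=136/215=0.6326
0.75 > 0.6326 → Model A

Model A


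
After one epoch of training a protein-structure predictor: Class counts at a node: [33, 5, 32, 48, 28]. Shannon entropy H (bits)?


Probabilities: [33/146, 5/146, 32/146, 48/146, 28/146] ≈ [0.226, 0.0342, 0.2192, 0.3288, 0.1918]
H = -((33/146)·log₂(33/146) + (5/146)·log₂(5/146) + (32/146)·log₂(32/146) + (48/146)·log₂(48/146) + (28/146)·log₂(28/146))
  = 2.1161 bits

2.1161 bits


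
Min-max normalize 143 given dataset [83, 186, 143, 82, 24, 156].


min=24, max=186
(143-24)/(186-24) = 119/162 = 0.7346

0.7346


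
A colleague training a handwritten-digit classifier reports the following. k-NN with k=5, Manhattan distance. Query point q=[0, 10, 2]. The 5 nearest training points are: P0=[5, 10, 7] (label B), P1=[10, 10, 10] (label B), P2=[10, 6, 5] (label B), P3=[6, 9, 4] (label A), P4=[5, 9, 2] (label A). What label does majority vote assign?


d(q,P0) = 10  (label B)
d(q,P1) = 18  (label B)
d(q,P2) = 17  (label B)
d(q,P3) = 9  (label A)
d(q,P4) = 6  (label A)
Votes: A=2, B=3
Majority → B

B


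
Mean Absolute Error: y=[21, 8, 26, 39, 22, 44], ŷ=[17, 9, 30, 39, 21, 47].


Absolute errors: |21-17|=4, |8-9|=1, |26-30|=4, |39-39|=0, |22-21|=1, |44-47|=3
Sum = 13
MAE = 13/6 = 13/6

13/6


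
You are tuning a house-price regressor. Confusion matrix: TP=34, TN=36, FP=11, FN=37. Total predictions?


Total = TP + TN + FP + FN
= 34 + 36 + 11 + 37
= 118
(Predicted positive: 45, predicted negative: 73)

118


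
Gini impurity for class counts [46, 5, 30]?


Probabilities: [46/81, 5/81, 30/81] ≈ [0.5679, 0.0617, 0.3704]
Σpᵢ² = (2116 + 25 + 900)/81² = 3041/6561
Gini = 1 - Σpᵢ² = 1 - 3041/6561 = 0.5365

0.5365


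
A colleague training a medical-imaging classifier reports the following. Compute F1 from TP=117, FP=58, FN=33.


Precision = 117/175 = 0.6686
Recall = 117/150 = 0.78
F1 = 2·P·R/(P+R) = 2·TP/(2·TP+FP+FN) = 234/(234+58+33) = 234/325 = 0.72

0.72


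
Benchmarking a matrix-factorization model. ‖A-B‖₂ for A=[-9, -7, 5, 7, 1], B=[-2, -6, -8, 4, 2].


d = √((-9+ 2)² + (-7+ 6)² + (5+ 8)² + (7-4)² + (1-2)²)
  = √(49 + 1 + 169 + 9 + 1)
  = √229 = 15.1327

15.1327


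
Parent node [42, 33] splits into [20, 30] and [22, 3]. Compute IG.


Parent = [42, 33], H_parent = 0.9896
H_left = 0.971 (n=50), H_right = 0.5294 (n=25)
H_children = (50/75)·0.971 + (25/75)·0.5294 = 0.8238
IG = 0.9896 - 0.8238 = 0.1658

0.1658


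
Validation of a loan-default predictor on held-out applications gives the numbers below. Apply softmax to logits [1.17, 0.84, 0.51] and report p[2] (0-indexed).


Exponentials: e^1.17=3.222, e^0.84=2.3164, e^0.51=1.6653
Sum = 7.2037
Softmax = [0.4473, 0.3216, 0.2312]
p[2] = 1.6653/7.2037 = 0.2312

0.2312


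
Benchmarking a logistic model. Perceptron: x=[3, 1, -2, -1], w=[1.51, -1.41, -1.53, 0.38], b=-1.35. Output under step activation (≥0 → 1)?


z = (3)·(1.51) + (1)·(-1.41) + (-2)·(-1.53) + (-1)·(0.38) - 1.35
  = 4.45
step(z) = 1 (z≥0)

1


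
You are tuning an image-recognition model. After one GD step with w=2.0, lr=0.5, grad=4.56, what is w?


w_new = w - α·∇
= 2.0 - 0.5·4.56
= 2.0 - 2.28
= -0.28

-0.28


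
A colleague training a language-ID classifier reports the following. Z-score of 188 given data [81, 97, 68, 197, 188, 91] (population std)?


μ = 120.3333, σ = 51.877
z = (188 - 120.3333)/51.877 = 1.3044

1.3044


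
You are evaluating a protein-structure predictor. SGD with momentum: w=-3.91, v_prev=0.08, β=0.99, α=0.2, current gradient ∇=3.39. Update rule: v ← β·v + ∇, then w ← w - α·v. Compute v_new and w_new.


v_new = 0.99·0.08 + 3.39 = 0.0792 + 3.39 = 3.4692
w_new = -3.91 - 0.2·3.4692 = -3.91 - 0.69384 = -4.60384

v_new=3.4692, w_new=-4.60384


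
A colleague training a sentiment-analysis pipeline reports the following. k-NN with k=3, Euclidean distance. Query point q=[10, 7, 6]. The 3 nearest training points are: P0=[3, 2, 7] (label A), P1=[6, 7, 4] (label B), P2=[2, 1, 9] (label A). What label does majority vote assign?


d(q,P0) = 8.6603  (label A)
d(q,P1) = 4.4721  (label B)
d(q,P2) = 10.4403  (label A)
Votes: A=2, B=1
Majority → A

A


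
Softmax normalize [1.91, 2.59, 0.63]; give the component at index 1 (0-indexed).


Exponentials: e^1.91=6.7531, e^2.59=13.3298, e^0.63=1.8776
Sum = 21.9605
Softmax = [0.3075, 0.607, 0.0855]
p[1] = 13.3298/21.9605 = 0.607

0.607


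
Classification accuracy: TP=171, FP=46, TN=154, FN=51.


Accuracy = (TP+TN)/(TP+TN+FP+FN)
= (171+154)/(422)
= 325/422 = 77.01%

77.01%


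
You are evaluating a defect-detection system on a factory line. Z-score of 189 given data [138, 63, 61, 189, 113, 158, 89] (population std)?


μ = 115.8571, σ = 44.9585
z = (189 - 115.8571)/44.9585 = 1.6269

1.6269


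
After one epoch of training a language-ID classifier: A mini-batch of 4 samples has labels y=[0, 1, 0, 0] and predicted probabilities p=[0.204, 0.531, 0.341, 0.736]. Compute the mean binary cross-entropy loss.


L[0] = -ln(1-0.204) = -ln(0.796) = 0.2282
L[1] = -ln(0.531) = 0.633
L[2] = -ln(1-0.341) = -ln(0.659) = 0.417
L[3] = -ln(1-0.736) = -ln(0.264) = 1.3318
mean = (0.2282 + 0.633 + 0.417 + 1.3318)/4 = 0.6525

0.6525


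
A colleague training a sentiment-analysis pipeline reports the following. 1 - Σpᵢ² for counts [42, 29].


Probabilities: [42/71, 29/71] ≈ [0.5915, 0.4085]
Σpᵢ² = (1764 + 841)/71² = 2605/5041
Gini = 1 - Σpᵢ² = 1 - 2605/5041 = 0.4832

0.4832


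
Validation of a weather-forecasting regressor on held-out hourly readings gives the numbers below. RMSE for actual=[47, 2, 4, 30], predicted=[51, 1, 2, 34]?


MSE = 37/4 = 9.25
RMSE = √(37/4) = 3.0414

3.0414


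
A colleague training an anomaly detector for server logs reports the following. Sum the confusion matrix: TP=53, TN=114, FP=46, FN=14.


Total = TP + TN + FP + FN
= 53 + 114 + 46 + 14
= 227
(Predicted positive: 99, predicted negative: 128)

227


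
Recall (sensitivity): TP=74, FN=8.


Recall = TP/(TP+FN)
= 74/(74+8)
= 74/82 = 90.24%

90.24%


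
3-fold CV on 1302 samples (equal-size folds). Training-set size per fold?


Fold size = 1302/3 = 434
Training per fold = 1302 - 434 = 868

868


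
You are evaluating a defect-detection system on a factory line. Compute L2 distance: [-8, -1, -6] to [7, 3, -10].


d = √((-8-7)² + (-1-3)² + (-6+ 10)²)
  = √(225 + 16 + 16)
  = √257 = 16.0312

16.0312


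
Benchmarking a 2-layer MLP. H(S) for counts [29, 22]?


Probabilities: [29/51, 22/51] ≈ [0.5686, 0.4314]
H = -((29/51)·log₂(29/51) + (22/51)·log₂(22/51))
  = 0.9864 bits

0.9864 bits


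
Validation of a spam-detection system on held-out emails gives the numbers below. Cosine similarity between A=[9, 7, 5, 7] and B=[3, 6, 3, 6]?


A·B = 9·3 + 7·6 + 5·3 + 7·6 = 126
‖A‖ = √204 = 14.2829, ‖B‖ = √90 = 9.4868
cos = 126/(√204·√90) = 126/√18360 = 0.9299

0.9299


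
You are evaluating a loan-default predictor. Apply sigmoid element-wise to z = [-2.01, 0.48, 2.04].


σ(-2.01) = 1/(1+e^2.01) = 0.1182
σ(0.48) = 1/(1+e^-0.48) = 0.6177
σ(2.04) = 1/(1+e^-2.04) = 0.8849
result = [0.1182, 0.6177, 0.8849]

[0.1182, 0.6177, 0.8849]


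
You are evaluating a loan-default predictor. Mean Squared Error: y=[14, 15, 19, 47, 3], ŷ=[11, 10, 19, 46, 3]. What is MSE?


Squared errors: (14-11)²=9, (15-10)²=25, (19-19)²=0, (47-46)²=1, (3-3)²=0
Sum = 35
MSE = 35/5 = 7

7


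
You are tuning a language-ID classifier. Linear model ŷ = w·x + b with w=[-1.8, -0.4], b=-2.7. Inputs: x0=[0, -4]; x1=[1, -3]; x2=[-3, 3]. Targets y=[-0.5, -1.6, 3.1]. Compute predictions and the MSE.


ŷ0 = (-1.8)·(0) + (-0.4)·(-4) - 2.7 = -1.1
ŷ1 = (-1.8)·(1) + (-0.4)·(-3) - 2.7 = -3.3
ŷ2 = (-1.8)·(-3) + (-0.4)·(3) - 2.7 = 1.5
errors² = [0.36, 2.89, 2.56]
MSE = 5.8100/3 = 1.9367

1.9367


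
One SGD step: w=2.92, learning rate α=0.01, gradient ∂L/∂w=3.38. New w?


w_new = w - α·∇
= 2.92 - 0.01·3.38
= 2.92 - 0.0338
= 2.8862

2.8862


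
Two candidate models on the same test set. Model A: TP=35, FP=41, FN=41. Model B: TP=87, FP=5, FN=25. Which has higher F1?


Model A: P=35/76=0.4605, R=35/76=0.4605, F1=2PR/(P+R)=2TP/(2TP+FP+FN)=70/152=0.4605
Model B: P=87/92=0.9457, R=87/112=0.7768, F1=2PR/(P+R)=2TP/(2TP+FP+FN)=174/204=0.8529
0.4605 < 0.8529 → Model B

Model B


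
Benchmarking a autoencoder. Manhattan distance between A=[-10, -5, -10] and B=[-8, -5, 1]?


d = |-10+ 8| + |-5+ 5| + |-10-1|
  = 2 + 0 + 11
  = 13

13


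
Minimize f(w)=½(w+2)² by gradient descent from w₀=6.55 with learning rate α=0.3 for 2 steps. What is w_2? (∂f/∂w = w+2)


step 1: grad = 6.55+2 = 8.55; w = 6.55 - 0.3·(8.55) = 3.985
step 2: grad = 3.985+2 = 5.985; w = 3.985 - 0.3·(5.985) = 2.1895

2.1895


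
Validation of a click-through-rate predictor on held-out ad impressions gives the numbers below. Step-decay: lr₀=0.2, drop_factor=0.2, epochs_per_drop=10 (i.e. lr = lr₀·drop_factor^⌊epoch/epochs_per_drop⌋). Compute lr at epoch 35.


n_drops = ⌊35/10⌋ = 3
lr = 0.2·0.2^3 = 0.2·0.008 = 0.0016

0.0016


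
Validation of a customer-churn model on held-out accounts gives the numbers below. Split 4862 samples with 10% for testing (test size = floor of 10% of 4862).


Test = ⌊4862·10/100⌋ = 486
Train = 4862 - 486 = 4376

Train: 4376, Test: 486


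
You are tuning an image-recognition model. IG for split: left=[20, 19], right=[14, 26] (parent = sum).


Parent = [34, 45], H_parent = 0.986
H_left = 0.9995 (n=39), H_right = 0.9341 (n=40)
H_children = (39/79)·0.9995 + (40/79)·0.9341 = 0.9664
IG = 0.986 - 0.9664 = 0.0196

0.0196


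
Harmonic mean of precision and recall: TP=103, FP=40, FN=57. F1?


Precision = 103/143 = 0.7203
Recall = 103/160 = 0.6438
F1 = 2·P·R/(P+R) = 2·TP/(2·TP+FP+FN) = 206/(206+40+57) = 206/303 = 0.6799

0.6799


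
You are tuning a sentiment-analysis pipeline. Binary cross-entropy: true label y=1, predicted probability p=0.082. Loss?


BCE = -[y·ln(p) + (1-y)·ln(1-p)]
= -1·ln(0.082) - 0
= -ln(0.082) = 2.501

2.501


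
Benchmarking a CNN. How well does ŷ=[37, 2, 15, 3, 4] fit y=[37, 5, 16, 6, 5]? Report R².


ȳ = 13.8
SS_res = Σ(y-ŷ)² = 20
SS_tot = Σ(y-ȳ)² = 758.8
R² = 1 - SS_res/SS_tot = 1 - 0.0264 = 0.9736

0.9736


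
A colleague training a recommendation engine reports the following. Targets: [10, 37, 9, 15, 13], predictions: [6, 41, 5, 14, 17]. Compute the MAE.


Absolute errors: |10-6|=4, |37-41|=4, |9-5|=4, |15-14|=1, |13-17|=4
Sum = 17
MAE = 17/5 = 17/5

17/5


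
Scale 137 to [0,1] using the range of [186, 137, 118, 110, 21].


min=21, max=186
(137-21)/(186-21) = 116/165 = 0.703

0.703


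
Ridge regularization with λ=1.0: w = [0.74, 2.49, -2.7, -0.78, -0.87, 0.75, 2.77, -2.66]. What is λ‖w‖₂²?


‖w‖₂² = (0.74)² + (2.49)² + (-2.7)² + (-0.78)² + (-0.87)² + (0.75)² + (2.77)² + (-2.66)²
     = 0.5476 + 6.2001 + 7.29 + 0.6084 + 0.7569 + 0.5625 + 7.6729 + 7.0756
     = 30.714
λ·‖w‖₂² = 1.0·30.714 = 30.714

30.714


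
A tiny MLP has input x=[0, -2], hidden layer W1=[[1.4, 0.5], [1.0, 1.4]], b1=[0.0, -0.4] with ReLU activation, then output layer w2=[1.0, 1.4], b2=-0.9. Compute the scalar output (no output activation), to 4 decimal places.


z1[0] = (1.4)·(0) + (0.5)·(-2) + 0.0 = -1.0
z1[1] = (1.0)·(0) + (1.4)·(-2) - 0.4 = -3.2
h = ReLU(z1) = [0.0, 0.0]
output = (1.0)·(0.0) + (1.4)·(0.0) - 0.9 = -0.9

-0.9


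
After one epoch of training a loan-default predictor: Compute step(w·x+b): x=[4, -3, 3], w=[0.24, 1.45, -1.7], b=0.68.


z = (4)·(0.24) + (-3)·(1.45) + (3)·(-1.7) + 0.68
  = -7.81
step(z) = 0 (z<0)

0


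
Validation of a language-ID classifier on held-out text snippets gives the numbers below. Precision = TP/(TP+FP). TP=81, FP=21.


Precision = TP/(TP+FP)
= 81/(81+21)
= 81/102 = 79.41%

79.41%


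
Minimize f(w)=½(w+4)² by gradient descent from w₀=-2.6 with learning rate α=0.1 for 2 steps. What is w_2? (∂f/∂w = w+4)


step 1: grad = -2.6+4 = 1.4; w = -2.6 - 0.1·(1.4) = -2.74
step 2: grad = -2.74+4 = 1.26; w = -2.74 - 0.1·(1.26) = -2.866

-2.866


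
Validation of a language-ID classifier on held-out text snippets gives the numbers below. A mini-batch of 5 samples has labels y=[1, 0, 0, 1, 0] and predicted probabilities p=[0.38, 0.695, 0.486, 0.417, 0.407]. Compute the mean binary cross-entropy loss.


L[0] = -ln(0.38) = 0.9676
L[1] = -ln(1-0.695) = -ln(0.305) = 1.1874
L[2] = -ln(1-0.486) = -ln(0.514) = 0.6655
L[3] = -ln(0.417) = 0.8747
L[4] = -ln(1-0.407) = -ln(0.593) = 0.5226
mean = (0.9676 + 1.1874 + 0.6655 + 0.8747 + 0.5226)/5 = 0.8436

0.8436


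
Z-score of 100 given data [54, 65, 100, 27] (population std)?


μ = 61.5, σ = 26.1773
z = (100 - 61.5)/26.1773 = 1.4707

1.4707


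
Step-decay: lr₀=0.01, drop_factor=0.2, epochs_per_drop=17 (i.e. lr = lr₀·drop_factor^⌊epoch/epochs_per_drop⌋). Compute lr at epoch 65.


n_drops = ⌊65/17⌋ = 3
lr = 0.01·0.2^3 = 0.01·0.008 = 0.00008

0.00008


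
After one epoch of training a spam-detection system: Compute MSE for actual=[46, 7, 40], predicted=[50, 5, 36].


Squared errors: (46-50)²=16, (7-5)²=4, (40-36)²=16
Sum = 36
MSE = 36/3 = 12

12


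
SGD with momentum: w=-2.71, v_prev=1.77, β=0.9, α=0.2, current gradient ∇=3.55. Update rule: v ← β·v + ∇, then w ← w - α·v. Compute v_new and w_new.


v_new = 0.9·1.77 + 3.55 = 1.593 + 3.55 = 5.143
w_new = -2.71 - 0.2·5.143 = -2.71 - 1.0286 = -3.7386

v_new=5.143, w_new=-3.7386


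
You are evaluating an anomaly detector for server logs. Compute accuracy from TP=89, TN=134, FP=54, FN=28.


Accuracy = (TP+TN)/(TP+TN+FP+FN)
= (89+134)/(305)
= 223/305 = 73.11%

73.11%


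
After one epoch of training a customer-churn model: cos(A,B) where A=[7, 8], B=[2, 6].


A·B = 7·2 + 8·6 = 62
‖A‖ = √113 = 10.6301, ‖B‖ = √40 = 6.3246
cos = 62/(√113·√40) = 62/√4520 = 0.9222

0.9222


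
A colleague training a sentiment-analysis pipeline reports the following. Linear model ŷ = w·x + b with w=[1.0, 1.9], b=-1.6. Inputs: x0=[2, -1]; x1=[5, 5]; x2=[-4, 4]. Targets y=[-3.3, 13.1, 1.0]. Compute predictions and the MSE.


ŷ0 = (1.0)·(2) + (1.9)·(-1) - 1.6 = -1.5
ŷ1 = (1.0)·(5) + (1.9)·(5) - 1.6 = 12.9
ŷ2 = (1.0)·(-4) + (1.9)·(4) - 1.6 = 2.0
errors² = [3.24, 0.04, 1.0]
MSE = 4.2800/3 = 1.4267

1.4267


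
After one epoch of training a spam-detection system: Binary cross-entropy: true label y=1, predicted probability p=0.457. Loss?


BCE = -[y·ln(p) + (1-y)·ln(1-p)]
= -1·ln(0.457) - 0
= -ln(0.457) = 0.7831

0.7831


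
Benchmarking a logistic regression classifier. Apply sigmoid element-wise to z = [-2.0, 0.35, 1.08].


σ(-2.0) = 1/(1+e^2.0) = 0.1192
σ(0.35) = 1/(1+e^-0.35) = 0.5866
σ(1.08) = 1/(1+e^-1.08) = 0.7465
result = [0.1192, 0.5866, 0.7465]

[0.1192, 0.5866, 0.7465]


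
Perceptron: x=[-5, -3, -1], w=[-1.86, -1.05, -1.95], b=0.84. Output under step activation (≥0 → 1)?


z = (-5)·(-1.86) + (-3)·(-1.05) + (-1)·(-1.95) + 0.84
  = 15.24
step(z) = 1 (z≥0)

1


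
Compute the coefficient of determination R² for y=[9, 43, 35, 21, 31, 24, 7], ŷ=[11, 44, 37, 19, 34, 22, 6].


ȳ = 24.2857
SS_res = Σ(y-ŷ)² = 27
SS_tot = Σ(y-ȳ)² = 1053.43
R² = 1 - SS_res/SS_tot = 1 - 0.0256 = 0.9744

0.9744


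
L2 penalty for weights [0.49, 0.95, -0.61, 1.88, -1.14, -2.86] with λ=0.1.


‖w‖₂² = (0.49)² + (0.95)² + (-0.61)² + (1.88)² + (-1.14)² + (-2.86)²
     = 0.2401 + 0.9025 + 0.3721 + 3.5344 + 1.2996 + 8.1796
     = 14.5283
λ·‖w‖₂² = 0.1·14.5283 = 1.45283

1.45283


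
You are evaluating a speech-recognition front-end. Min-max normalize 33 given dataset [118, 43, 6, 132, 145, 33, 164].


min=6, max=164
(33-6)/(164-6) = 27/158 = 0.1709

0.1709


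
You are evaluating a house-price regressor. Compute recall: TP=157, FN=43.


Recall = TP/(TP+FN)
= 157/(157+43)
= 157/200 = 78.5%

78.5%


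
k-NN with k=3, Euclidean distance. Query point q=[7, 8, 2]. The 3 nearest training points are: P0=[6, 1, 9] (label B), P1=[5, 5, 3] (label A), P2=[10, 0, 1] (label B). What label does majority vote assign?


d(q,P0) = 9.9499  (label B)
d(q,P1) = 3.7417  (label A)
d(q,P2) = 8.6023  (label B)
Votes: A=1, B=2
Majority → B

B


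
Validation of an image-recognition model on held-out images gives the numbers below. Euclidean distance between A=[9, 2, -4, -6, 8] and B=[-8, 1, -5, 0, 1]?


d = √((9+ 8)² + (2-1)² + (-4+ 5)² + (-6-0)² + (8-1)²)
  = √(289 + 1 + 1 + 36 + 49)
  = √376 = 19.3907

19.3907


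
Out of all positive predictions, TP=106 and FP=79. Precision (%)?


Precision = TP/(TP+FP)
= 106/(106+79)
= 106/185 = 57.3%

57.3%


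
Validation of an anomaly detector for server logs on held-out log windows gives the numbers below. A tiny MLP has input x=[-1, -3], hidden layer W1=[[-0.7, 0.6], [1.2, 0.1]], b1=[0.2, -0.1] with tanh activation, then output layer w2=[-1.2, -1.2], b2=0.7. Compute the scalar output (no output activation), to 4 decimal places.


z1[0] = (-0.7)·(-1) + (0.6)·(-3) + 0.2 = -0.9
z1[1] = (1.2)·(-1) + (0.1)·(-3) - 0.1 = -1.6
h = tanh(z1) = [-0.7163, -0.9217]
output = (-1.2)·(-0.7163) + (-1.2)·(-0.9217) + 0.7 = 2.6656

2.6656


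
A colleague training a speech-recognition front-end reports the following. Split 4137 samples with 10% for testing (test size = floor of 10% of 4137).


Test = ⌊4137·10/100⌋ = 413
Train = 4137 - 413 = 3724

Train: 3724, Test: 413


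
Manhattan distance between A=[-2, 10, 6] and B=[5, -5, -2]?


d = |-2-5| + |10+ 5| + |6+ 2|
  = 7 + 15 + 8
  = 30

30


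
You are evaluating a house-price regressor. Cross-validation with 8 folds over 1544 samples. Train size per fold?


Fold size = 1544/8 = 193
Training per fold = 1544 - 193 = 1351

1351


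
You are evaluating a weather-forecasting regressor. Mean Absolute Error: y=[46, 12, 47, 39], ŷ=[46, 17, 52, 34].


Absolute errors: |46-46|=0, |12-17|=5, |47-52|=5, |39-34|=5
Sum = 15
MAE = 15/4 = 15/4

15/4


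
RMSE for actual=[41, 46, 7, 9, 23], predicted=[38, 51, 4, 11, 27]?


MSE = 63/5 = 12.6
RMSE = √(63/5) = 3.5496

3.5496


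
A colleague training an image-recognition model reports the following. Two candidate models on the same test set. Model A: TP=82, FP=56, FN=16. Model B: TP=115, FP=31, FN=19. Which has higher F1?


Model A: P=82/138=0.5942, R=82/98=0.8367, F1=2PR/(P+R)=2TP/(2TP+FP+FN)=164/236=0.6949
Model B: P=115/146=0.7877, R=115/134=0.8582, F1=2PR/(P+R)=2TP/(2TP+FP+FN)=230/280=0.8214
0.6949 < 0.8214 → Model B

Model B


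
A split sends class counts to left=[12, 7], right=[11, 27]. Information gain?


Parent = [23, 34], H_parent = 0.973
H_left = 0.9495 (n=19), H_right = 0.868 (n=38)
H_children = (19/57)·0.9495 + (38/57)·0.868 = 0.8952
IG = 0.973 - 0.8952 = 0.0778

0.0778


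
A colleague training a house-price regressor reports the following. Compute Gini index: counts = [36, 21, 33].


Probabilities: [36/90, 21/90, 33/90] ≈ [0.4, 0.2333, 0.3667]
Σpᵢ² = (1296 + 441 + 1089)/90² = 2826/8100
Gini = 1 - Σpᵢ² = 1 - 2826/8100 = 0.6511

0.6511


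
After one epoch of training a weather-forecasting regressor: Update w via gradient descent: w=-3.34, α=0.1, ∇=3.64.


w_new = w - α·∇
= -3.34 - 0.1·3.64
= -3.34 - 0.364
= -3.704

-3.704


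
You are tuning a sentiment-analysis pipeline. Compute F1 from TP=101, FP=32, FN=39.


Precision = 101/133 = 0.7594
Recall = 101/140 = 0.7214
F1 = 2·P·R/(P+R) = 2·TP/(2·TP+FP+FN) = 202/(202+32+39) = 202/273 = 0.7399

0.7399


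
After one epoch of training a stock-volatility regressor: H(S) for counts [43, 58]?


Probabilities: [43/101, 58/101] ≈ [0.4257, 0.5743]
H = -((43/101)·log₂(43/101) + (58/101)·log₂(58/101))
  = 0.984 bits

0.984 bits


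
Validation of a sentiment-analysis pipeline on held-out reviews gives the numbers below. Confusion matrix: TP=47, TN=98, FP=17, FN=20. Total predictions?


Total = TP + TN + FP + FN
= 47 + 98 + 17 + 20
= 182
(Predicted positive: 64, predicted negative: 118)

182


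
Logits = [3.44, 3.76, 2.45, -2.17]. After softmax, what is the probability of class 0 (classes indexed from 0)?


Exponentials: e^3.44=31.187, e^3.76=42.9484, e^2.45=11.5883, e^-2.17=0.1142
Sum = 85.8379
Softmax = [0.3633, 0.5003, 0.135, 0.0013]
p[0] = 31.187/85.8379 = 0.3633

0.3633


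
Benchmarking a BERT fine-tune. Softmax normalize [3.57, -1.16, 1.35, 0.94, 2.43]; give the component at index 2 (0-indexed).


Exponentials: e^3.57=35.5166, e^-1.16=0.3135, e^1.35=3.8574, e^0.94=2.56, e^2.43=11.3589
Sum = 53.6064
Softmax = [0.6625, 0.0058, 0.072, 0.0478, 0.2119]
p[2] = 3.8574/53.6064 = 0.072

0.072


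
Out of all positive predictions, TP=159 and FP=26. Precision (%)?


Precision = TP/(TP+FP)
= 159/(159+26)
= 159/185 = 85.95%

85.95%


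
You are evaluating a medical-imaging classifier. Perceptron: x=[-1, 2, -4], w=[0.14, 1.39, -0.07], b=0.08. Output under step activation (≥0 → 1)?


z = (-1)·(0.14) + (2)·(1.39) + (-4)·(-0.07) + 0.08
  = 3.0
step(z) = 1 (z≥0)

1


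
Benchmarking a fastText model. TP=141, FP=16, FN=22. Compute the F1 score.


Precision = 141/157 = 0.8981
Recall = 141/163 = 0.865
F1 = 2·P·R/(P+R) = 2·TP/(2·TP+FP+FN) = 282/(282+16+22) = 282/320 = 0.8812

0.8812


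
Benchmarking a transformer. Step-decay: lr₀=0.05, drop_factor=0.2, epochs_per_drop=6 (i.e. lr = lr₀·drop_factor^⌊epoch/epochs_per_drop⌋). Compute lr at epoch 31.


n_drops = ⌊31/6⌋ = 5
lr = 0.05·0.2^5 = 0.05·0.00032 = 0.000016

0.000016


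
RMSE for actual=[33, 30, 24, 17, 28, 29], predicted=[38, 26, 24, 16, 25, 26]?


MSE = 60/6 = 10
RMSE = √(60/6) = 3.1623

3.1623


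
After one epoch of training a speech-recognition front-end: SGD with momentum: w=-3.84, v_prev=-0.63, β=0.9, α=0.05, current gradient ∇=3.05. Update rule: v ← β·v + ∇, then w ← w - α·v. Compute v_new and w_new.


v_new = 0.9·-0.63 + 3.05 = -0.567 + 3.05 = 2.483
w_new = -3.84 - 0.05·2.483 = -3.84 - 0.12415 = -3.96415

v_new=2.483, w_new=-3.96415


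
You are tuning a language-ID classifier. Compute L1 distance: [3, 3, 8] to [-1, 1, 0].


d = |3+ 1| + |3-1| + |8-0|
  = 4 + 2 + 8
  = 14

14


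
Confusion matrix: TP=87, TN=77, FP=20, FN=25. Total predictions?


Total = TP + TN + FP + FN
= 87 + 77 + 20 + 25
= 209
(Predicted positive: 107, predicted negative: 102)

209


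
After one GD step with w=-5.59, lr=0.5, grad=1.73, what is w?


w_new = w - α·∇
= -5.59 - 0.5·1.73
= -5.59 - 0.865
= -6.455

-6.455


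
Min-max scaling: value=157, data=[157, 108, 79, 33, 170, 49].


min=33, max=170
(157-33)/(170-33) = 124/137 = 0.9051

0.9051


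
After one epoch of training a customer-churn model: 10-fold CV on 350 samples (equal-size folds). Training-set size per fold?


Fold size = 350/10 = 35
Training per fold = 350 - 35 = 315

315


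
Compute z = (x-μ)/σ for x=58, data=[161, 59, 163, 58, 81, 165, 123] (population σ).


μ = 115.7143, σ = 45.5466
z = (58 - 115.7143)/45.5466 = -1.2671

-1.2671


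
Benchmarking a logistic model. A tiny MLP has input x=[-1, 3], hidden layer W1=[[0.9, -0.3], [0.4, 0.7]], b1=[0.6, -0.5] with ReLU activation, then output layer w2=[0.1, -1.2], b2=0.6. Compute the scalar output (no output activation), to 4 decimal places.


z1[0] = (0.9)·(-1) + (-0.3)·(3) + 0.6 = -1.2
z1[1] = (0.4)·(-1) + (0.7)·(3) - 0.5 = 1.2
h = ReLU(z1) = [0.0, 1.2]
output = (0.1)·(0.0) + (-1.2)·(1.2) + 0.6 = -0.84

-0.84


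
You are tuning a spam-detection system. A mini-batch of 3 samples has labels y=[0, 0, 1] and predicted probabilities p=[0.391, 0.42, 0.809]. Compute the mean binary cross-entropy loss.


L[0] = -ln(1-0.391) = -ln(0.609) = 0.4959
L[1] = -ln(1-0.42) = -ln(0.58) = 0.5447
L[2] = -ln(0.809) = 0.212
mean = (0.4959 + 0.5447 + 0.212)/3 = 0.4175

0.4175


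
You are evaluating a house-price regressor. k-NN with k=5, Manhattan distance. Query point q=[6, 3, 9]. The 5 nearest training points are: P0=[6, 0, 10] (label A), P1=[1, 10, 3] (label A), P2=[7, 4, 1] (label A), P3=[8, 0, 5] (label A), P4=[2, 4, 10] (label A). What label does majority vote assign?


d(q,P0) = 4  (label A)
d(q,P1) = 18  (label A)
d(q,P2) = 10  (label A)
d(q,P3) = 9  (label A)
d(q,P4) = 6  (label A)
Votes: A=5, B=0
Majority → A

A


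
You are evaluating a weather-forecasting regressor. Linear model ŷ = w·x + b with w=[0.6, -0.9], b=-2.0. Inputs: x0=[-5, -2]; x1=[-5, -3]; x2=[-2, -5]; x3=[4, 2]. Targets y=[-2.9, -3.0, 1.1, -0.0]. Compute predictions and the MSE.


ŷ0 = (0.6)·(-5) + (-0.9)·(-2) - 2.0 = -3.2
ŷ1 = (0.6)·(-5) + (-0.9)·(-3) - 2.0 = -2.3
ŷ2 = (0.6)·(-2) + (-0.9)·(-5) - 2.0 = 1.3
ŷ3 = (0.6)·(4) + (-0.9)·(2) - 2.0 = -1.4
errors² = [0.09, 0.49, 0.04, 1.96]
MSE = 2.5800/4 = 0.645

0.645


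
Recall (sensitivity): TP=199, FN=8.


Recall = TP/(TP+FN)
= 199/(199+8)
= 199/207 = 96.14%

96.14%


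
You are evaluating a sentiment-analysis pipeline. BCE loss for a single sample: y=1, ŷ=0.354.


BCE = -[y·ln(p) + (1-y)·ln(1-p)]
= -1·ln(0.354) - 0
= -ln(0.354) = 1.0385

1.0385


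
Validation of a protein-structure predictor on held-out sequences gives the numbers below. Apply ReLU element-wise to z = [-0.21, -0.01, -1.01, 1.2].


ReLU(-0.21) = max(0, -0.21) = 0.0
ReLU(-0.01) = max(0, -0.01) = 0.0
ReLU(-1.01) = max(0, -1.01) = 0.0
ReLU(1.2) = max(0, 1.2) = 1.2
result = [0.0, 0.0, 0.0, 1.2]

[0.0, 0.0, 0.0, 1.2]


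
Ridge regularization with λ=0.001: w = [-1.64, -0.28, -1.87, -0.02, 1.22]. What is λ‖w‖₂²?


‖w‖₂² = (-1.64)² + (-0.28)² + (-1.87)² + (-0.02)² + (1.22)²
     = 2.6896 + 0.0784 + 3.4969 + 0.0004 + 1.4884
     = 7.7537
λ·‖w‖₂² = 0.001·7.7537 = 0.007754

0.007754


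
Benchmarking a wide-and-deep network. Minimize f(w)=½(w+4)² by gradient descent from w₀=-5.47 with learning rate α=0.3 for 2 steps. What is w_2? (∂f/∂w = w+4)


step 1: grad = -5.47+4 = -1.47; w = -5.47 - 0.3·(-1.47) = -5.029
step 2: grad = -5.029+4 = -1.029; w = -5.029 - 0.3·(-1.029) = -4.7203

-4.7203


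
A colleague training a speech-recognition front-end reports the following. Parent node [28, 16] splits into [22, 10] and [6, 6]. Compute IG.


Parent = [28, 16], H_parent = 0.9457
H_left = 0.896 (n=32), H_right = 1 (n=12)
H_children = (32/44)·0.896 + (12/44)·1 = 0.9244
IG = 0.9457 - 0.9244 = 0.0213

0.0213


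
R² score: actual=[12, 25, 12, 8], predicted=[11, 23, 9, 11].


ȳ = 14.25
SS_res = Σ(y-ŷ)² = 23
SS_tot = Σ(y-ȳ)² = 164.75
R² = 1 - SS_res/SS_tot = 1 - 0.1396 = 0.8604

0.8604


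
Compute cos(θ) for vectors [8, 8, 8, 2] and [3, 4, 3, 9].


A·B = 8·3 + 8·4 + 8·3 + 2·9 = 98
‖A‖ = √196 = 14, ‖B‖ = √115 = 10.7238
cos = 98/(√196·√115) = 98/√22540 = 0.6528

0.6528


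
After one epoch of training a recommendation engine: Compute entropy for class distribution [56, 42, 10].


Probabilities: [56/108, 42/108, 10/108] ≈ [0.5185, 0.3889, 0.0926]
H = -((56/108)·log₂(56/108) + (42/108)·log₂(42/108) + (10/108)·log₂(10/108))
  = 1.3391 bits

1.3391 bits


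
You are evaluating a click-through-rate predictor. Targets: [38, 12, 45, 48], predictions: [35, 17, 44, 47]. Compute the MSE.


Squared errors: (38-35)²=9, (12-17)²=25, (45-44)²=1, (48-47)²=1
Sum = 36
MSE = 36/4 = 9

9


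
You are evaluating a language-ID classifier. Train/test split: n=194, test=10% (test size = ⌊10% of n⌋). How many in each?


Test = ⌊194·10/100⌋ = 19
Train = 194 - 19 = 175

Train: 175, Test: 19


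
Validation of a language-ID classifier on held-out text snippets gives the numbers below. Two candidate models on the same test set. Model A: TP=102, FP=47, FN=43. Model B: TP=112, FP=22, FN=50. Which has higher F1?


Model A: P=102/149=0.6846, R=102/145=0.7034, F1=2PR/(P+R)=2TP/(2TP+FP+FN)=204/294=0.6939
Model B: P=112/134=0.8358, R=112/162=0.6914, F1=2PR/(P+R)=2TP/(2TP+FP+FN)=224/296=0.7568
0.6939 < 0.7568 → Model B

Model B


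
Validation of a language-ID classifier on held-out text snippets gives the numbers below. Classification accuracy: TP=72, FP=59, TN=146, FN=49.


Accuracy = (TP+TN)/(TP+TN+FP+FN)
= (72+146)/(326)
= 218/326 = 66.87%

66.87%


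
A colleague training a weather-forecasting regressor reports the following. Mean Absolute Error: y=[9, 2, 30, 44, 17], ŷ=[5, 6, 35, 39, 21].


Absolute errors: |9-5|=4, |2-6|=4, |30-35|=5, |44-39|=5, |17-21|=4
Sum = 22
MAE = 22/5 = 22/5

22/5


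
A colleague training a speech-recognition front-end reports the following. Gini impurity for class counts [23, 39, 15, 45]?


Probabilities: [23/122, 39/122, 15/122, 45/122] ≈ [0.1885, 0.3197, 0.123, 0.3689]
Σpᵢ² = (529 + 1521 + 225 + 2025)/122² = 4300/14884
Gini = 1 - Σpᵢ² = 1 - 4300/14884 = 0.7111

0.7111


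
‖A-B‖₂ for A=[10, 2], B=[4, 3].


d = √((10-4)² + (2-3)²)
  = √(36 + 1)
  = √37 = 6.0828

6.0828


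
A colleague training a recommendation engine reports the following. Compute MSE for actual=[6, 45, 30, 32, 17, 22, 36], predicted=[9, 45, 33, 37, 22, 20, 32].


Squared errors: (6-9)²=9, (45-45)²=0, (30-33)²=9, (32-37)²=25, (17-22)²=25, (22-20)²=4, (36-32)²=16
Sum = 88
MSE = 88/7 = 88/7

88/7


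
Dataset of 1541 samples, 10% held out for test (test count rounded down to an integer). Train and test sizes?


Test = ⌊1541·10/100⌋ = 154
Train = 1541 - 154 = 1387

Train: 1387, Test: 154


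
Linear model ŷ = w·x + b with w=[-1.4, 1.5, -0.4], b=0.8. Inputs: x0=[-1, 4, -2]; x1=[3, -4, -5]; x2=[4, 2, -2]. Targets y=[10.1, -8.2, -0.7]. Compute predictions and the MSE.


ŷ0 = (-1.4)·(-1) + (1.5)·(4) + (-0.4)·(-2) + 0.8 = 9.0
ŷ1 = (-1.4)·(3) + (1.5)·(-4) + (-0.4)·(-5) + 0.8 = -7.4
ŷ2 = (-1.4)·(4) + (1.5)·(2) + (-0.4)·(-2) + 0.8 = -1.0
errors² = [1.21, 0.64, 0.09]
MSE = 1.9400/3 = 0.6467

0.6467


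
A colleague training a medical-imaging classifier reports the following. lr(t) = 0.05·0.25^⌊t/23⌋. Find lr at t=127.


n_drops = ⌊127/23⌋ = 5
lr = 0.05·0.25^5 = 0.05·0.0009765625 = 0.000048828125

0.000048828125


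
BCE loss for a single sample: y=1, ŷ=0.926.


BCE = -[y·ln(p) + (1-y)·ln(1-p)]
= -1·ln(0.926) - 0
= -ln(0.926) = 0.0769

0.0769


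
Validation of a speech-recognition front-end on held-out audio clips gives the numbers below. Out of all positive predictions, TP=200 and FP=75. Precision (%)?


Precision = TP/(TP+FP)
= 200/(200+75)
= 200/275 = 72.73%

72.73%


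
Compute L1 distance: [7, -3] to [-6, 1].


d = |7+ 6| + |-3-1|
  = 13 + 4
  = 17

17


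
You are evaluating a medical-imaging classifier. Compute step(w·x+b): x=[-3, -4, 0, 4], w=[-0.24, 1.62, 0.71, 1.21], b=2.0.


z = (-3)·(-0.24) + (-4)·(1.62) + (0)·(0.71) + (4)·(1.21) + 2.0
  = 1.08
step(z) = 1 (z≥0)

1


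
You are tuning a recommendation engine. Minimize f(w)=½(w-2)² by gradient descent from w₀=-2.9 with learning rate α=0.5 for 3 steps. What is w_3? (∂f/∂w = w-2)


step 1: grad = -2.9-2 = -4.9; w = -2.9 - 0.5·(-4.9) = -0.45
step 2: grad = -0.45-2 = -2.45; w = -0.45 - 0.5·(-2.45) = 0.775
step 3: grad = 0.775-2 = -1.225; w = 0.775 - 0.5·(-1.225) = 1.3875

1.3875


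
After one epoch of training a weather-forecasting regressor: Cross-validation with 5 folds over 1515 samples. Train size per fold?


Fold size = 1515/5 = 303
Training per fold = 1515 - 303 = 1212

1212


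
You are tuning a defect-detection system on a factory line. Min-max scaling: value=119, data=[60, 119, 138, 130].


min=60, max=138
(119-60)/(138-60) = 59/78 = 0.7564

0.7564


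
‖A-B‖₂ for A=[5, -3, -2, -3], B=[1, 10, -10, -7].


d = √((5-1)² + (-3-10)² + (-2+ 10)² + (-3+ 7)²)
  = √(16 + 169 + 64 + 16)
  = √265 = 16.2788

16.2788


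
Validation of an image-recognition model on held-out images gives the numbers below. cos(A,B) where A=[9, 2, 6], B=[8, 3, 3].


A·B = 9·8 + 2·3 + 6·3 = 96
‖A‖ = √121 = 11, ‖B‖ = √82 = 9.0554
cos = 96/(√121·√82) = 96/√9922 = 0.9638

0.9638


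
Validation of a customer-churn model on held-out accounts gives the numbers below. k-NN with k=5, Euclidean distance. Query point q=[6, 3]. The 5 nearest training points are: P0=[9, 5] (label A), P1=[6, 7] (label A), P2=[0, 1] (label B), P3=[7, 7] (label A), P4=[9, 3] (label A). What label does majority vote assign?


d(q,P0) = 3.6056  (label A)
d(q,P1) = 4.0  (label A)
d(q,P2) = 6.3246  (label B)
d(q,P3) = 4.1231  (label A)
d(q,P4) = 3.0  (label A)
Votes: A=4, B=1
Majority → A

A


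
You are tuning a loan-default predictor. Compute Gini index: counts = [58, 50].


Probabilities: [58/108, 50/108] ≈ [0.537, 0.463]
Σpᵢ² = (3364 + 2500)/108² = 5864/11664
Gini = 1 - Σpᵢ² = 1 - 5864/11664 = 0.4973

0.4973


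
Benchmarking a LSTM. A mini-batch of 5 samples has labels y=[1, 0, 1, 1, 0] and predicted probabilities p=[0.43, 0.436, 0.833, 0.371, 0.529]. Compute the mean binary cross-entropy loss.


L[0] = -ln(0.43) = 0.844
L[1] = -ln(1-0.436) = -ln(0.564) = 0.5727
L[2] = -ln(0.833) = 0.1827
L[3] = -ln(0.371) = 0.9916
L[4] = -ln(1-0.529) = -ln(0.471) = 0.7529
mean = (0.844 + 0.5727 + 0.1827 + 0.9916 + 0.7529)/5 = 0.6688

0.6688


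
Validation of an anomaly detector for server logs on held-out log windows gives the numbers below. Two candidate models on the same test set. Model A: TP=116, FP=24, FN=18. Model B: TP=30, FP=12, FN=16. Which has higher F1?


Model A: P=116/140=0.8286, R=116/134=0.8657, F1=2PR/(P+R)=2TP/(2TP+FP+FN)=232/274=0.8467
Model B: P=30/42=0.7143, R=30/46=0.6522, F1=2PR/(P+R)=2TP/(2TP+FP+FN)=60/88=0.6818
0.8467 > 0.6818 → Model A

Model A


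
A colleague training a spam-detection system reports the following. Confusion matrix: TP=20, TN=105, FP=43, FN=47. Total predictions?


Total = TP + TN + FP + FN
= 20 + 105 + 43 + 47
= 215
(Predicted positive: 63, predicted negative: 152)

215


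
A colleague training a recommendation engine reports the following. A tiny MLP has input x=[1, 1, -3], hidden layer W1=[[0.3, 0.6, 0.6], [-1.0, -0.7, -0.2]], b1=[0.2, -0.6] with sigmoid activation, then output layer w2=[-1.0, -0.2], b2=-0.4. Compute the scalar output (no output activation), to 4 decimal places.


z1[0] = (0.3)·(1) + (0.6)·(1) + (0.6)·(-3) + 0.2 = -0.7
z1[1] = (-1.0)·(1) + (-0.7)·(1) + (-0.2)·(-3) - 0.6 = -1.7
h = sigmoid(z1) = [0.3318, 0.1545]
output = (-1.0)·(0.3318) + (-0.2)·(0.1545) - 0.4 = -0.7627

-0.7627


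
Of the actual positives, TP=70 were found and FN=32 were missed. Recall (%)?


Recall = TP/(TP+FN)
= 70/(70+32)
= 70/102 = 68.63%

68.63%


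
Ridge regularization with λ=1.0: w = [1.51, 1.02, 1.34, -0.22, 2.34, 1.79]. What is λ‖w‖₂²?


‖w‖₂² = (1.51)² + (1.02)² + (1.34)² + (-0.22)² + (2.34)² + (1.79)²
     = 2.2801 + 1.0404 + 1.7956 + 0.0484 + 5.4756 + 3.2041
     = 13.8442
λ·‖w‖₂² = 1.0·13.8442 = 13.8442

13.8442


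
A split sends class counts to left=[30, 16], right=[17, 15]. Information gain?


Parent = [47, 31], H_parent = 0.9694
H_left = 0.9321 (n=46), H_right = 0.9972 (n=32)
H_children = (46/78)·0.9321 + (32/78)·0.9972 = 0.9588
IG = 0.9694 - 0.9588 = 0.0106

0.0106


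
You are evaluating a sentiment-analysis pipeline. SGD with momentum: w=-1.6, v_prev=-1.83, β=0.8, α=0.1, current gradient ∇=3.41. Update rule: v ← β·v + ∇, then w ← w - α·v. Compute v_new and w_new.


v_new = 0.8·-1.83 + 3.41 = -1.464 + 3.41 = 1.946
w_new = -1.6 - 0.1·1.946 = -1.6 - 0.1946 = -1.7946

v_new=1.946, w_new=-1.7946


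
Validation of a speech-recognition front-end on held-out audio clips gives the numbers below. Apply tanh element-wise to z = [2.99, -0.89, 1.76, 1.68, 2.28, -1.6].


tanh(2.99) = 0.995
tanh(-0.89) = -0.7114
tanh(1.76) = 0.9425
tanh(1.68) = 0.9329
tanh(2.28) = 0.9793
tanh(-1.6) = -0.9217
result = [0.995, -0.7114, 0.9425, 0.9329, 0.9793, -0.9217]

[0.995, -0.7114, 0.9425, 0.9329, 0.9793, -0.9217]


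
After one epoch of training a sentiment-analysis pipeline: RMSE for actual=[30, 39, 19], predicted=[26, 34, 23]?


MSE = 57/3 = 19
RMSE = √(57/3) = 4.3589

4.3589


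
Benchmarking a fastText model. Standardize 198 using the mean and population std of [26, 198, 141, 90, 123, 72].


μ = 108.3333, σ = 54.4018
z = (198 - 108.3333)/54.4018 = 1.6482

1.6482


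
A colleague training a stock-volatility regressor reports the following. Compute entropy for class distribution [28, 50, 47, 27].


Probabilities: [28/152, 50/152, 47/152, 27/152] ≈ [0.1842, 0.3289, 0.3092, 0.1776]
H = -((28/152)·log₂(28/152) + (50/152)·log₂(50/152) + (47/152)·log₂(47/152) + (27/152)·log₂(27/152))
  = 1.9437 bits

1.9437 bits


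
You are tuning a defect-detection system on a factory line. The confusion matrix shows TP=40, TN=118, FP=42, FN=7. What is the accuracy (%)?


Accuracy = (TP+TN)/(TP+TN+FP+FN)
= (40+118)/(207)
= 158/207 = 76.33%

76.33%


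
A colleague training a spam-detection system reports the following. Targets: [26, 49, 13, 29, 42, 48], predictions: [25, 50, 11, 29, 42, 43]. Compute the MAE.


Absolute errors: |26-25|=1, |49-50|=1, |13-11|=2, |29-29|=0, |42-42|=0, |48-43|=5
Sum = 9
MAE = 9/6 = 3/2

3/2


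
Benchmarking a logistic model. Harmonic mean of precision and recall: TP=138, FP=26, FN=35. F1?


Precision = 138/164 = 0.8415
Recall = 138/173 = 0.7977
F1 = 2·P·R/(P+R) = 2·TP/(2·TP+FP+FN) = 276/(276+26+35) = 276/337 = 0.819

0.819


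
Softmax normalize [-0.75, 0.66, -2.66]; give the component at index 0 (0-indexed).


Exponentials: e^-0.75=0.4724, e^0.66=1.9348, e^-2.66=0.0699
Sum = 2.4771
Softmax = [0.1907, 0.7811, 0.0282]
p[0] = 0.4724/2.4771 = 0.1907

0.1907


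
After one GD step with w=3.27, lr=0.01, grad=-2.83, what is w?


w_new = w - α·∇
= 3.27 - 0.01·-2.83
= 3.27 + 0.0283
= 3.2983

3.2983


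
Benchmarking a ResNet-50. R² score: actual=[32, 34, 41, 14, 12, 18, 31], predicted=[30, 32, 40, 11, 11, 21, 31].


ȳ = 26
SS_res = Σ(y-ŷ)² = 28
SS_tot = Σ(y-ȳ)² = 754
R² = 1 - SS_res/SS_tot = 1 - 0.0371 = 0.9629

0.9629
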